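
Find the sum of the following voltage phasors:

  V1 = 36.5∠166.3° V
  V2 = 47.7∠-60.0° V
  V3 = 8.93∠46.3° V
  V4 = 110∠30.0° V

Step 1 — Convert each phasor to rectangular form:
  V1 = 36.5·(cos(166.3°) + j·sin(166.3°)) = -35.46 + j8.645 V
  V2 = 47.7·(cos(-60.0°) + j·sin(-60.0°)) = 23.85 - j41.31 V
  V3 = 8.93·(cos(46.3°) + j·sin(46.3°)) = 6.17 + j6.456 V
  V4 = 110·(cos(30.0°) + j·sin(30.0°)) = 95.26 + j55 V
Step 2 — Sum components: V_total = 89.82 + j28.79 V.
Step 3 — Convert to polar: |V_total| = 94.32 V, ∠V_total = 17.8°.

V_total = 94.32∠17.8° V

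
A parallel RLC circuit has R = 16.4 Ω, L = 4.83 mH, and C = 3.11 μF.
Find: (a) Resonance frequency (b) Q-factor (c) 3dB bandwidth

Step 1 — Resonance: ω₀ = 1/√(LC) = 1/√(0.00483·3.11e-06) = 8159 rad/s.
Step 2 — f₀ = ω₀/(2π) = 1299 Hz.
Step 3 — Parallel Q: Q = R/(ω₀L) = 16.4/(8159·0.00483) = 0.4162.
Step 4 — Bandwidth: Δω = ω₀/Q = 1.961e+04 rad/s; BW = Δω/(2π) = 3120 Hz.

(a) f₀ = 1299 Hz  (b) Q = 0.4162  (c) BW = 3120 Hz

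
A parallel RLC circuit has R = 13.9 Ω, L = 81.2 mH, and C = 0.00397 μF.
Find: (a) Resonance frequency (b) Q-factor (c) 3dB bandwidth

Step 1 — Resonance: ω₀ = 1/√(LC) = 1/√(0.0812·3.97e-09) = 5.57e+04 rad/s.
Step 2 — f₀ = ω₀/(2π) = 8864 Hz.
Step 3 — Parallel Q: Q = R/(ω₀L) = 13.9/(5.57e+04·0.0812) = 0.003073.
Step 4 — Bandwidth: Δω = ω₀/Q = 1.812e+07 rad/s; BW = Δω/(2π) = 2.884e+06 Hz.

(a) f₀ = 8864 Hz  (b) Q = 0.003073  (c) BW = 2.884e+06 Hz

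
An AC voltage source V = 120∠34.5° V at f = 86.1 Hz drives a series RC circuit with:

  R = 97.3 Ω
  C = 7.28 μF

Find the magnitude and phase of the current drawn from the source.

Step 1 — Angular frequency: ω = 2π·f = 2π·86.1 = 541 rad/s.
Step 2 — Component impedances:
  R: Z = R = 97.3 Ω
  C: Z = 1/(jωC) = -j/(ω·C) = 0 - j253.9 Ω
Step 3 — Series combination: Z_total = R + C = 97.3 - j253.9 Ω = 271.9∠-69.0° Ω.
Step 4 — Source phasor: V = 120∠34.5° V = 98.9 + j67.97 V.
Step 5 — Ohm's law: I = V / Z_total = (98.9 + j67.97) / (97.3 - j253.9) = -0.1033 + j0.4291 A.
Step 6 — Convert to polar: |I| = 0.4413 A, ∠I = 103.5°.

I = 0.4413∠103.5° A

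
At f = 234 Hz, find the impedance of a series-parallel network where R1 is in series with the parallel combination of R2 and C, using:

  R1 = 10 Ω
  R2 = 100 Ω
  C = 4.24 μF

Step 1 — Angular frequency: ω = 2π·f = 2π·234 = 1470 rad/s.
Step 2 — Component impedances:
  R1: Z = R = 10 Ω
  R2: Z = R = 100 Ω
  C: Z = 1/(jωC) = -j/(ω·C) = 0 - j160.4 Ω
Step 3 — Parallel branch: R2 || C = 1/(1/R2 + 1/C) = 72.01 - j44.89 Ω.
Step 4 — Series with R1: Z_total = R1 + (R2 || C) = 82.01 - j44.89 Ω = 93.5∠-28.7° Ω.

Z = 82.01 - j44.89 Ω = 93.5∠-28.7° Ω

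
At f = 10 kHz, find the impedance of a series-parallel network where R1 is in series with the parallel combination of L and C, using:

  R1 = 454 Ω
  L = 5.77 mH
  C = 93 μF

Step 1 — Angular frequency: ω = 2π·f = 2π·1e+04 = 6.283e+04 rad/s.
Step 2 — Component impedances:
  R1: Z = R = 454 Ω
  L: Z = jωL = j·6.283e+04·0.00577 = 0 + j362.5 Ω
  C: Z = 1/(jωC) = -j/(ω·C) = 0 - j0.1711 Ω
Step 3 — Parallel branch: L || C = 1/(1/L + 1/C) = 0 - j0.1712 Ω.
Step 4 — Series with R1: Z_total = R1 + (L || C) = 454 - j0.1712 Ω = 454∠-0.0° Ω.

Z = 454 - j0.1712 Ω = 454∠-0.0° Ω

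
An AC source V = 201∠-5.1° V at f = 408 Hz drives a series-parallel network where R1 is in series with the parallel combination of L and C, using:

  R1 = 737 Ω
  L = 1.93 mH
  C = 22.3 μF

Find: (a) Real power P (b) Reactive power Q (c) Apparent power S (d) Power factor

Step 1 — Angular frequency: ω = 2π·f = 2π·408 = 2564 rad/s.
Step 2 — Component impedances:
  R1: Z = R = 737 Ω
  L: Z = jωL = j·2564·0.00193 = 0 + j4.948 Ω
  C: Z = 1/(jωC) = -j/(ω·C) = 0 - j17.49 Ω
Step 3 — Parallel branch: L || C = 1/(1/L + 1/C) = 0 + j6.899 Ω.
Step 4 — Series with R1: Z_total = R1 + (L || C) = 737 + j6.899 Ω = 737∠0.5° Ω.
Step 5 — Source phasor: V = 201∠-5.1° V = 200.2 - j17.87 V.
Step 6 — Current: I = V / Z = 0.2714 - j0.02678 A = 0.2727∠-5.6° A.
Step 7 — Complex power: S = V·I* = 54.81 + j0.5131 VA.
Step 8 — Real power: P = Re(S) = 54.81 W.
Step 9 — Reactive power: Q = Im(S) = 0.5131 VAR.
Step 10 — Apparent power: |S| = 54.82 VA.
Step 11 — Power factor: PF = P/|S| = 1 (lagging).

(a) P = 54.81 W  (b) Q = 0.5131 VAR  (c) S = 54.82 VA  (d) PF = 1 (lagging)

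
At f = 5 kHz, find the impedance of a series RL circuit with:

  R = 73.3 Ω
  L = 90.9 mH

Step 1 — Angular frequency: ω = 2π·f = 2π·5000 = 3.142e+04 rad/s.
Step 2 — Component impedances:
  R: Z = R = 73.3 Ω
  L: Z = jωL = j·3.142e+04·0.0909 = 0 + j2856 Ω
Step 3 — Series combination: Z_total = R + L = 73.3 + j2856 Ω = 2857∠88.5° Ω.

Z = 73.3 + j2856 Ω = 2857∠88.5° Ω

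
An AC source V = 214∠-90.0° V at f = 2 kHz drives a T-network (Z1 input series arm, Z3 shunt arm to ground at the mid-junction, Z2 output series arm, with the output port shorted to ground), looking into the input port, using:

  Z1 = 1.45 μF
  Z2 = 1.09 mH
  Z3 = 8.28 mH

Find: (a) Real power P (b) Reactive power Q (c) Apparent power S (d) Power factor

Step 1 — Angular frequency: ω = 2π·f = 2π·2000 = 1.257e+04 rad/s.
Step 2 — Component impedances:
  Z1: Z = 1/(jωC) = -j/(ω·C) = 0 - j54.88 Ω
  Z2: Z = jωL = j·1.257e+04·0.00109 = 0 + j13.7 Ω
  Z3: Z = jωL = j·1.257e+04·0.00828 = 0 + j104 Ω
Step 3 — With the output port shorted to ground, the output series arm Z2 runs from the junction to ground; the shunt arm Z3 also runs from the junction to ground. They appear in parallel: Z3 || Z2 = 0 + j12.1 Ω.
Step 4 — Series with input arm Z1: Z_in = Z1 + (Z3 || Z2) = 0 - j42.78 Ω = 42.78∠-90.0° Ω.
Step 5 — Source phasor: V = 214∠-90.0° V = 0 - j214 V.
Step 6 — Current: I = V / Z = 5.003 A = 5.003∠0.0° A.
Step 7 — Complex power: S = V·I* = 0 - j1071 VA.
Step 8 — Real power: P = Re(S) = 0 W.
Step 9 — Reactive power: Q = Im(S) = -1071 VAR.
Step 10 — Apparent power: |S| = 1071 VA.
Step 11 — Power factor: PF = P/|S| = 0 (leading).

(a) P = 0 W  (b) Q = -1071 VAR  (c) S = 1071 VA  (d) PF = 0 (leading)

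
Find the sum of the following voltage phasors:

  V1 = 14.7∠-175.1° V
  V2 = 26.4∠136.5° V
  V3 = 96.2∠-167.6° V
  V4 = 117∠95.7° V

Step 1 — Convert each phasor to rectangular form:
  V1 = 14.7·(cos(-175.1°) + j·sin(-175.1°)) = -14.65 - j1.256 V
  V2 = 26.4·(cos(136.5°) + j·sin(136.5°)) = -19.15 + j18.17 V
  V3 = 96.2·(cos(-167.6°) + j·sin(-167.6°)) = -93.96 - j20.66 V
  V4 = 117·(cos(95.7°) + j·sin(95.7°)) = -11.62 + j116.4 V
Step 2 — Sum components: V_total = -139.4 + j112.7 V.
Step 3 — Convert to polar: |V_total| = 179.2 V, ∠V_total = 141.0°.

V_total = 179.2∠141.0° V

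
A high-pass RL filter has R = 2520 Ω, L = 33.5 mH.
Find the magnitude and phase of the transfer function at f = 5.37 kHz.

Step 1 — Angular frequency: ω = 2π·5370 = 3.374e+04 rad/s.
Step 2 — Transfer function: H(jω) = jωL/(R + jωL).
Step 3 — Numerator jωL = j·1130; denominator R + jωL = 2520 + j1130.
Step 4 — H = 0.1675 + j0.3734.
Step 5 — Magnitude: |H| = 0.4093 (-7.8 dB); phase: φ = 65.8°.

|H| = 0.4093 (-7.8 dB), φ = 65.8°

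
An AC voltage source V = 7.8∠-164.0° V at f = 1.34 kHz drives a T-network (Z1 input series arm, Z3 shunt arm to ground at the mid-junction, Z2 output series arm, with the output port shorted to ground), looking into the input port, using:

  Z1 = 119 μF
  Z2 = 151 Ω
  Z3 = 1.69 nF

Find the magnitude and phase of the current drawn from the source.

Step 1 — Angular frequency: ω = 2π·f = 2π·1340 = 8419 rad/s.
Step 2 — Component impedances:
  Z1: Z = 1/(jωC) = -j/(ω·C) = 0 - j0.9981 Ω
  Z2: Z = R = 151 Ω
  Z3: Z = 1/(jωC) = -j/(ω·C) = 0 - j7.028e+04 Ω
Step 3 — With the output port shorted to ground, the output series arm Z2 runs from the junction to ground; the shunt arm Z3 also runs from the junction to ground. They appear in parallel: Z3 || Z2 = 151 - j0.3244 Ω.
Step 4 — Series with input arm Z1: Z_in = Z1 + (Z3 || Z2) = 151 - j1.323 Ω = 151∠-0.5° Ω.
Step 5 — Source phasor: V = 7.8∠-164.0° V = -7.498 - j2.15 V.
Step 6 — Ohm's law: I = V / Z_total = (-7.498 - j2.15) / (151 - j1.323) = -0.04953 - j0.01467 A.
Step 7 — Convert to polar: |I| = 0.05165 A, ∠I = -163.5°.

I = 0.05165∠-163.5° A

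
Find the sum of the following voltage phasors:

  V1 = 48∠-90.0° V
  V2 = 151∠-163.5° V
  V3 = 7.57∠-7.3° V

Step 1 — Convert each phasor to rectangular form:
  V1 = 48·(cos(-90.0°) + j·sin(-90.0°)) = 0 - j48 V
  V2 = 151·(cos(-163.5°) + j·sin(-163.5°)) = -144.8 - j42.89 V
  V3 = 7.57·(cos(-7.3°) + j·sin(-7.3°)) = 7.509 - j0.9619 V
Step 2 — Sum components: V_total = -137.3 - j91.85 V.
Step 3 — Convert to polar: |V_total| = 165.2 V, ∠V_total = -146.2°.

V_total = 165.2∠-146.2° V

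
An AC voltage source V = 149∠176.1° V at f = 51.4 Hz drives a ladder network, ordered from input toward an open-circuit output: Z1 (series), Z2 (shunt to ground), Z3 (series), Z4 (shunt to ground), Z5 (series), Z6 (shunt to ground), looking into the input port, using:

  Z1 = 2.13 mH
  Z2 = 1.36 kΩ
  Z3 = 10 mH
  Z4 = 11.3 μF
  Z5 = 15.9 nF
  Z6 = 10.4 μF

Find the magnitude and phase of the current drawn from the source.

Step 1 — Angular frequency: ω = 2π·f = 2π·51.4 = 323 rad/s.
Step 2 — Component impedances:
  Z1: Z = jωL = j·323·0.00213 = 0 + j0.6879 Ω
  Z2: Z = R = 1360 Ω
  Z3: Z = jωL = j·323·0.01 = 0 + j3.23 Ω
  Z4: Z = 1/(jωC) = -j/(ω·C) = 0 - j274 Ω
  Z5: Z = 1/(jωC) = -j/(ω·C) = 0 - j1.947e+05 Ω
  Z6: Z = 1/(jωC) = -j/(ω·C) = 0 - j297.7 Ω
Step 3 — Ladder network (open output): work backward from the far end, alternating series and parallel combinations. Z_in = 51.72 - j259.4 Ω = 264.5∠-78.7° Ω.
Step 4 — Source phasor: V = 149∠176.1° V = -148.7 + j10.13 V.
Step 5 — Ohm's law: I = V / Z_total = (-148.7 + j10.13) / (51.72 - j259.4) = -0.1474 - j0.5436 A.
Step 6 — Convert to polar: |I| = 0.5632 A, ∠I = -105.2°.

I = 0.5632∠-105.2° A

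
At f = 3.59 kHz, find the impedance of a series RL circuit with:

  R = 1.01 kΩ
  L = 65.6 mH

Step 1 — Angular frequency: ω = 2π·f = 2π·3590 = 2.256e+04 rad/s.
Step 2 — Component impedances:
  R: Z = R = 1010 Ω
  L: Z = jωL = j·2.256e+04·0.0656 = 0 + j1480 Ω
Step 3 — Series combination: Z_total = R + L = 1010 + j1480 Ω = 1792∠55.7° Ω.

Z = 1010 + j1480 Ω = 1792∠55.7° Ω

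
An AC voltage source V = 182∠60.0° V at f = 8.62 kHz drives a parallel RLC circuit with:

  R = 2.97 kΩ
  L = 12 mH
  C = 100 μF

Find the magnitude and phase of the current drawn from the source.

Step 1 — Angular frequency: ω = 2π·f = 2π·8620 = 5.416e+04 rad/s.
Step 2 — Component impedances:
  R: Z = R = 2970 Ω
  L: Z = jωL = j·5.416e+04·0.012 = 0 + j649.9 Ω
  C: Z = 1/(jωC) = -j/(ω·C) = 0 - j0.1846 Ω
Step 3 — Parallel combination: 1/Z_total = 1/R + 1/L + 1/C; Z_total = 1.148e-05 - j0.1847 Ω = 0.1847∠-90.0° Ω.
Step 4 — Source phasor: V = 182∠60.0° V = 91 + j157.6 V.
Step 5 — Ohm's law: I = V / Z_total = (91 + j157.6) / (1.148e-05 - j0.1847) = -853.4 + j492.8 A.
Step 6 — Convert to polar: |I| = 985.5 A, ∠I = 150.0°.

I = 985.5∠150.0° A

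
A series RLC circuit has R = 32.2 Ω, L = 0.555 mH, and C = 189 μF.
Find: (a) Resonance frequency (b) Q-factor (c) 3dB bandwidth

Step 1 — Resonance: ω₀ = 1/√(LC) = 1/√(0.000555·0.000189) = 3088 rad/s.
Step 2 — f₀ = ω₀/(2π) = 491.4 Hz.
Step 3 — Series Q: Q = ω₀L/R = 3088·0.000555/32.2 = 0.05322.
Step 4 — Bandwidth: Δω = ω₀/Q = 5.802e+04 rad/s; BW = Δω/(2π) = 9234 Hz.

(a) f₀ = 491.4 Hz  (b) Q = 0.05322  (c) BW = 9234 Hz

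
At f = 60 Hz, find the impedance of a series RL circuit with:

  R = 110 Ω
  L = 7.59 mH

Step 1 — Angular frequency: ω = 2π·f = 2π·60 = 377 rad/s.
Step 2 — Component impedances:
  R: Z = R = 110 Ω
  L: Z = jωL = j·377·0.00759 = 0 + j2.861 Ω
Step 3 — Series combination: Z_total = R + L = 110 + j2.861 Ω = 110∠1.5° Ω.

Z = 110 + j2.861 Ω = 110∠1.5° Ω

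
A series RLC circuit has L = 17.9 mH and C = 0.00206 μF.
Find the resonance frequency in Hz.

Step 1 — Resonance condition Im(Z)=0 gives ω₀ = 1/√(LC).
Step 2 — ω₀ = 1/√(0.0179·2.06e-09) = 1.647e+05 rad/s.
Step 3 — f₀ = ω₀/(2π) = 2.621e+04 Hz.

f₀ = 2.621e+04 Hz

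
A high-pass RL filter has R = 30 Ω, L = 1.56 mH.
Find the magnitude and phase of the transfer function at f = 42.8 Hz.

Step 1 — Angular frequency: ω = 2π·42.8 = 268.9 rad/s.
Step 2 — Transfer function: H(jω) = jωL/(R + jωL).
Step 3 — Numerator jωL = j·0.4195; denominator R + jωL = 30 + j0.4195.
Step 4 — H = 0.0001955 + j0.01398.
Step 5 — Magnitude: |H| = 0.01398 (-37.1 dB); phase: φ = 89.2°.

|H| = 0.01398 (-37.1 dB), φ = 89.2°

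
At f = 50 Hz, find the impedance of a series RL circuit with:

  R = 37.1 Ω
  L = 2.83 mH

Step 1 — Angular frequency: ω = 2π·f = 2π·50 = 314.2 rad/s.
Step 2 — Component impedances:
  R: Z = R = 37.1 Ω
  L: Z = jωL = j·314.2·0.00283 = 0 + j0.8891 Ω
Step 3 — Series combination: Z_total = R + L = 37.1 + j0.8891 Ω = 37.11∠1.4° Ω.

Z = 37.1 + j0.8891 Ω = 37.11∠1.4° Ω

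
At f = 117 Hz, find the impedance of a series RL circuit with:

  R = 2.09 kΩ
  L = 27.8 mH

Step 1 — Angular frequency: ω = 2π·f = 2π·117 = 735.1 rad/s.
Step 2 — Component impedances:
  R: Z = R = 2090 Ω
  L: Z = jωL = j·735.1·0.0278 = 0 + j20.44 Ω
Step 3 — Series combination: Z_total = R + L = 2090 + j20.44 Ω = 2090∠0.6° Ω.

Z = 2090 + j20.44 Ω = 2090∠0.6° Ω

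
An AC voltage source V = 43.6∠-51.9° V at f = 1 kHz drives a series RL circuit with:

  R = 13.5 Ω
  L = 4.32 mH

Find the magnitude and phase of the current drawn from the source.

Step 1 — Angular frequency: ω = 2π·f = 2π·1000 = 6283 rad/s.
Step 2 — Component impedances:
  R: Z = R = 13.5 Ω
  L: Z = jωL = j·6283·0.00432 = 0 + j27.14 Ω
Step 3 — Series combination: Z_total = R + L = 13.5 + j27.14 Ω = 30.32∠63.6° Ω.
Step 4 — Source phasor: V = 43.6∠-51.9° V = 26.9 - j34.31 V.
Step 5 — Ohm's law: I = V / Z_total = (26.9 - j34.31) / (13.5 + j27.14) = -0.6182 - j1.299 A.
Step 6 — Convert to polar: |I| = 1.438 A, ∠I = -115.5°.

I = 1.438∠-115.5° A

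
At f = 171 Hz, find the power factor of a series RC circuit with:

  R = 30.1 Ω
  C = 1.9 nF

Step 1 — Angular frequency: ω = 2π·f = 2π·171 = 1074 rad/s.
Step 2 — Component impedances:
  R: Z = R = 30.1 Ω
  C: Z = 1/(jωC) = -j/(ω·C) = 0 - j4.899e+05 Ω
Step 3 — Series combination: Z_total = R + C = 30.1 - j4.899e+05 Ω = 4.899e+05∠-90.0° Ω.
Step 4 — Power factor: PF = cos(φ) = Re(Z)/|Z| = 30.1/4.8986e+05 = 6.145e-05.
Step 5 — Type: Im(Z) = -4.899e+05 ⇒ leading (phase φ = -90.0°).

PF = 6.145e-05 (leading, φ = -90.0°)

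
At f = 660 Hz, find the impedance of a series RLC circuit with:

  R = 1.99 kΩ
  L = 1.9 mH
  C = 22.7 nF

Step 1 — Angular frequency: ω = 2π·f = 2π·660 = 4147 rad/s.
Step 2 — Component impedances:
  R: Z = R = 1990 Ω
  L: Z = jωL = j·4147·0.0019 = 0 + j7.879 Ω
  C: Z = 1/(jωC) = -j/(ω·C) = 0 - j1.062e+04 Ω
Step 3 — Series combination: Z_total = R + L + C = 1990 - j1.062e+04 Ω = 1.08e+04∠-79.4° Ω.

Z = 1990 - j1.062e+04 Ω = 1.08e+04∠-79.4° Ω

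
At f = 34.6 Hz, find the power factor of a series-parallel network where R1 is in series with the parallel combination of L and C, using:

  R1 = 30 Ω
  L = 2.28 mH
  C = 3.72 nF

Step 1 — Angular frequency: ω = 2π·f = 2π·34.6 = 217.4 rad/s.
Step 2 — Component impedances:
  R1: Z = R = 30 Ω
  L: Z = jωL = j·217.4·0.00228 = 0 + j0.4957 Ω
  C: Z = 1/(jωC) = -j/(ω·C) = 0 - j1.237e+06 Ω
Step 3 — Parallel branch: L || C = 1/(1/L + 1/C) = 0 + j0.4957 Ω.
Step 4 — Series with R1: Z_total = R1 + (L || C) = 30 + j0.4957 Ω = 30∠0.9° Ω.
Step 5 — Power factor: PF = cos(φ) = Re(Z)/|Z| = 30/30.004 = 0.9999.
Step 6 — Type: Im(Z) = 0.4957 ⇒ lagging (phase φ = 0.9°).

PF = 0.9999 (lagging, φ = 0.9°)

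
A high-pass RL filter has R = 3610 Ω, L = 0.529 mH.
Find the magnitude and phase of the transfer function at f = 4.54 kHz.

Step 1 — Angular frequency: ω = 2π·4540 = 2.853e+04 rad/s.
Step 2 — Transfer function: H(jω) = jωL/(R + jωL).
Step 3 — Numerator jωL = j·15.09; denominator R + jωL = 3610 + j15.09.
Step 4 — H = 1.747e-05 + j0.00418.
Step 5 — Magnitude: |H| = 0.00418 (-47.6 dB); phase: φ = 89.8°.

|H| = 0.00418 (-47.6 dB), φ = 89.8°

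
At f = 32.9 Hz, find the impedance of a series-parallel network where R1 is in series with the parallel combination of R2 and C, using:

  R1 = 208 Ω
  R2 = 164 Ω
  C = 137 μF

Step 1 — Angular frequency: ω = 2π·f = 2π·32.9 = 206.7 rad/s.
Step 2 — Component impedances:
  R1: Z = R = 208 Ω
  R2: Z = R = 164 Ω
  C: Z = 1/(jωC) = -j/(ω·C) = 0 - j35.31 Ω
Step 3 — Parallel branch: R2 || C = 1/(1/R2 + 1/C) = 7.266 - j33.75 Ω.
Step 4 — Series with R1: Z_total = R1 + (R2 || C) = 215.3 - j33.75 Ω = 217.9∠-8.9° Ω.

Z = 215.3 - j33.75 Ω = 217.9∠-8.9° Ω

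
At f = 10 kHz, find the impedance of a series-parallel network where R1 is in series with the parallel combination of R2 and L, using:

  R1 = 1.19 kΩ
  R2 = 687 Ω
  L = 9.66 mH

Step 1 — Angular frequency: ω = 2π·f = 2π·1e+04 = 6.283e+04 rad/s.
Step 2 — Component impedances:
  R1: Z = R = 1190 Ω
  R2: Z = R = 687 Ω
  L: Z = jωL = j·6.283e+04·0.00966 = 0 + j607 Ω
Step 3 — Parallel branch: R2 || L = 1/(1/R2 + 1/L) = 301.2 + j340.9 Ω.
Step 4 — Series with R1: Z_total = R1 + (R2 || L) = 1491 + j340.9 Ω = 1530∠12.9° Ω.

Z = 1491 + j340.9 Ω = 1530∠12.9° Ω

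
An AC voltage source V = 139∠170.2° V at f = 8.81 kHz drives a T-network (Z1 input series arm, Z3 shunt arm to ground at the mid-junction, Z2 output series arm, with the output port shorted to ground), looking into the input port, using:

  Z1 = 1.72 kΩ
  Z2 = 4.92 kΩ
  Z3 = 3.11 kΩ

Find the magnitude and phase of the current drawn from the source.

Step 1 — Angular frequency: ω = 2π·f = 2π·8810 = 5.535e+04 rad/s.
Step 2 — Component impedances:
  Z1: Z = R = 1720 Ω
  Z2: Z = R = 4920 Ω
  Z3: Z = R = 3110 Ω
Step 3 — With the output port shorted to ground, the output series arm Z2 runs from the junction to ground; the shunt arm Z3 also runs from the junction to ground. They appear in parallel: Z3 || Z2 = 1906 Ω.
Step 4 — Series with input arm Z1: Z_in = Z1 + (Z3 || Z2) = 3626 Ω = 3626∠0.0° Ω.
Step 5 — Source phasor: V = 139∠170.2° V = -137 + j23.66 V.
Step 6 — Ohm's law: I = V / Z_total = (-137 + j23.66) / (3626) = -0.03778 + j0.006526 A.
Step 7 — Convert to polar: |I| = 0.03834 A, ∠I = 170.2°.

I = 0.03834∠170.2° A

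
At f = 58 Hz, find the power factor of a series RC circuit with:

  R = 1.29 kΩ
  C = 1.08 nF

Step 1 — Angular frequency: ω = 2π·f = 2π·58 = 364.4 rad/s.
Step 2 — Component impedances:
  R: Z = R = 1290 Ω
  C: Z = 1/(jωC) = -j/(ω·C) = 0 - j2.541e+06 Ω
Step 3 — Series combination: Z_total = R + C = 1290 - j2.541e+06 Ω = 2.541e+06∠-90.0° Ω.
Step 4 — Power factor: PF = cos(φ) = Re(Z)/|Z| = 1290/2.541e+06 = 0.0005077.
Step 5 — Type: Im(Z) = -2.541e+06 ⇒ leading (phase φ = -90.0°).

PF = 0.0005077 (leading, φ = -90.0°)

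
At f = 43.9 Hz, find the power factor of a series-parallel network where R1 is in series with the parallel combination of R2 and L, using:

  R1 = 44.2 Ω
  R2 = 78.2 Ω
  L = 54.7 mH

Step 1 — Angular frequency: ω = 2π·f = 2π·43.9 = 275.8 rad/s.
Step 2 — Component impedances:
  R1: Z = R = 44.2 Ω
  R2: Z = R = 78.2 Ω
  L: Z = jωL = j·275.8·0.0547 = 0 + j15.09 Ω
Step 3 — Parallel branch: R2 || L = 1/(1/R2 + 1/L) = 2.807 + j14.55 Ω.
Step 4 — Series with R1: Z_total = R1 + (R2 || L) = 47.01 + j14.55 Ω = 49.21∠17.2° Ω.
Step 5 — Power factor: PF = cos(φ) = Re(Z)/|Z| = 47.01/49.21 = 0.9553.
Step 6 — Type: Im(Z) = 14.55 ⇒ lagging (phase φ = 17.2°).

PF = 0.9553 (lagging, φ = 17.2°)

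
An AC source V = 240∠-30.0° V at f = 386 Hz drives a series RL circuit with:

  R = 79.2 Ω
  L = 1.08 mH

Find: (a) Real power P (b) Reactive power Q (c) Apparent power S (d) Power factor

Step 1 — Angular frequency: ω = 2π·f = 2π·386 = 2425 rad/s.
Step 2 — Component impedances:
  R: Z = R = 79.2 Ω
  L: Z = jωL = j·2425·0.00108 = 0 + j2.619 Ω
Step 3 — Series combination: Z_total = R + L = 79.2 + j2.619 Ω = 79.24∠1.9° Ω.
Step 4 — Source phasor: V = 240∠-30.0° V = 207.8 - j120 V.
Step 5 — Current: I = V / Z = 2.571 - j1.6 A = 3.029∠-31.9° A.
Step 6 — Complex power: S = V·I* = 726.5 + j24.03 VA.
Step 7 — Real power: P = Re(S) = 726.5 W.
Step 8 — Reactive power: Q = Im(S) = 24.03 VAR.
Step 9 — Apparent power: |S| = 726.9 VA.
Step 10 — Power factor: PF = P/|S| = 0.9995 (lagging).

(a) P = 726.5 W  (b) Q = 24.03 VAR  (c) S = 726.9 VA  (d) PF = 0.9995 (lagging)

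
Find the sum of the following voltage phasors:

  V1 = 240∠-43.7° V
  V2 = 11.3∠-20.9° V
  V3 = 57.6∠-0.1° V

Step 1 — Convert each phasor to rectangular form:
  V1 = 240·(cos(-43.7°) + j·sin(-43.7°)) = 173.5 - j165.8 V
  V2 = 11.3·(cos(-20.9°) + j·sin(-20.9°)) = 10.56 - j4.031 V
  V3 = 57.6·(cos(-0.1°) + j·sin(-0.1°)) = 57.6 - j0.1005 V
Step 2 — Sum components: V_total = 241.7 - j169.9 V.
Step 3 — Convert to polar: |V_total| = 295.4 V, ∠V_total = -35.1°.

V_total = 295.4∠-35.1° V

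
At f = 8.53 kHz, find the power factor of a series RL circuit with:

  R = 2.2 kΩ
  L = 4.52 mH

Step 1 — Angular frequency: ω = 2π·f = 2π·8530 = 5.36e+04 rad/s.
Step 2 — Component impedances:
  R: Z = R = 2200 Ω
  L: Z = jωL = j·5.36e+04·0.00452 = 0 + j242.3 Ω
Step 3 — Series combination: Z_total = R + L = 2200 + j242.3 Ω = 2213∠6.3° Ω.
Step 4 — Power factor: PF = cos(φ) = Re(Z)/|Z| = 2200/2213.3 = 0.994.
Step 5 — Type: Im(Z) = 242.3 ⇒ lagging (phase φ = 6.3°).

PF = 0.994 (lagging, φ = 6.3°)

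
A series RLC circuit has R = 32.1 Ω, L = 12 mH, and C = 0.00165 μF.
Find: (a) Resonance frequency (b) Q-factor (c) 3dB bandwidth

Step 1 — Resonance: ω₀ = 1/√(LC) = 1/√(0.012·1.65e-09) = 2.247e+05 rad/s.
Step 2 — f₀ = ω₀/(2π) = 3.577e+04 Hz.
Step 3 — Series Q: Q = ω₀L/R = 2.247e+05·0.012/32.1 = 84.01.
Step 4 — Bandwidth: Δω = ω₀/Q = 2675 rad/s; BW = Δω/(2π) = 425.7 Hz.

(a) f₀ = 3.577e+04 Hz  (b) Q = 84.01  (c) BW = 425.7 Hz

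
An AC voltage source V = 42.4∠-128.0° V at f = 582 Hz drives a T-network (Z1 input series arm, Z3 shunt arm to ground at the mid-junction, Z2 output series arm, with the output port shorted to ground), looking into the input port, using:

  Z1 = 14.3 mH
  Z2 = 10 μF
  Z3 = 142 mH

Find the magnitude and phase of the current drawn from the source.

Step 1 — Angular frequency: ω = 2π·f = 2π·582 = 3657 rad/s.
Step 2 — Component impedances:
  Z1: Z = jωL = j·3657·0.0143 = 0 + j52.29 Ω
  Z2: Z = 1/(jωC) = -j/(ω·C) = 0 - j27.35 Ω
  Z3: Z = jωL = j·3657·0.142 = 0 + j519.3 Ω
Step 3 — With the output port shorted to ground, the output series arm Z2 runs from the junction to ground; the shunt arm Z3 also runs from the junction to ground. They appear in parallel: Z3 || Z2 = 0 - j28.87 Ω.
Step 4 — Series with input arm Z1: Z_in = Z1 + (Z3 || Z2) = 0 + j23.43 Ω = 23.43∠90.0° Ω.
Step 5 — Source phasor: V = 42.4∠-128.0° V = -26.1 - j33.41 V.
Step 6 — Ohm's law: I = V / Z_total = (-26.1 - j33.41) / (0 + j23.43) = -1.426 + j1.114 A.
Step 7 — Convert to polar: |I| = 1.81 A, ∠I = 142.0°.

I = 1.81∠142.0° A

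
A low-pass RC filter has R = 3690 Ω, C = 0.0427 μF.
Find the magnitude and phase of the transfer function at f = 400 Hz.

Step 1 — Angular frequency: ω = 2π·400 = 2513 rad/s.
Step 2 — Transfer function: H(jω) = 1/(1 + jωRC).
Step 3 — Denominator: 1 + jωRC = 1 + j·2513·3690·4.27e-08 = 1 + j0.396.
Step 4 — H = 0.8644 - j0.3423.
Step 5 — Magnitude: |H| = 0.9298 (-0.6 dB); phase: φ = -21.6°.

|H| = 0.9298 (-0.6 dB), φ = -21.6°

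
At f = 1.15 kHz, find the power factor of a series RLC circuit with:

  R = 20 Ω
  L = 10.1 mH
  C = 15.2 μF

Step 1 — Angular frequency: ω = 2π·f = 2π·1150 = 7226 rad/s.
Step 2 — Component impedances:
  R: Z = R = 20 Ω
  L: Z = jωL = j·7226·0.0101 = 0 + j72.98 Ω
  C: Z = 1/(jωC) = -j/(ω·C) = 0 - j9.105 Ω
Step 3 — Series combination: Z_total = R + L + C = 20 + j63.87 Ω = 66.93∠72.6° Ω.
Step 4 — Power factor: PF = cos(φ) = Re(Z)/|Z| = 20/66.93 = 0.2988.
Step 5 — Type: Im(Z) = 63.87 ⇒ lagging (phase φ = 72.6°).

PF = 0.2988 (lagging, φ = 72.6°)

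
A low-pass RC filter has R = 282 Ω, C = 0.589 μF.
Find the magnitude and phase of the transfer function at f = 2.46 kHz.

Step 1 — Angular frequency: ω = 2π·2460 = 1.546e+04 rad/s.
Step 2 — Transfer function: H(jω) = 1/(1 + jωRC).
Step 3 — Denominator: 1 + jωRC = 1 + j·1.546e+04·282·5.89e-07 = 1 + j2.567.
Step 4 — H = 0.1317 - j0.3382.
Step 5 — Magnitude: |H| = 0.363 (-8.8 dB); phase: φ = -68.7°.

|H| = 0.363 (-8.8 dB), φ = -68.7°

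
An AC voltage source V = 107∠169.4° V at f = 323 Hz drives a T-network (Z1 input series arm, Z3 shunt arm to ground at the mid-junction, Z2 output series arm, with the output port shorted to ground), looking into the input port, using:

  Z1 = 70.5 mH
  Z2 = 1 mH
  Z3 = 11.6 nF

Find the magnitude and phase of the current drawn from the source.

Step 1 — Angular frequency: ω = 2π·f = 2π·323 = 2029 rad/s.
Step 2 — Component impedances:
  Z1: Z = jωL = j·2029·0.0705 = 0 + j143.1 Ω
  Z2: Z = jωL = j·2029·0.001 = 0 + j2.029 Ω
  Z3: Z = 1/(jωC) = -j/(ω·C) = 0 - j4.248e+04 Ω
Step 3 — With the output port shorted to ground, the output series arm Z2 runs from the junction to ground; the shunt arm Z3 also runs from the junction to ground. They appear in parallel: Z3 || Z2 = 0 + j2.03 Ω.
Step 4 — Series with input arm Z1: Z_in = Z1 + (Z3 || Z2) = 0 + j145.1 Ω = 145.1∠90.0° Ω.
Step 5 — Source phasor: V = 107∠169.4° V = -105.2 + j19.68 V.
Step 6 — Ohm's law: I = V / Z_total = (-105.2 + j19.68) / (0 + j145.1) = 0.1356 + j0.7248 A.
Step 7 — Convert to polar: |I| = 0.7374 A, ∠I = 79.4°.

I = 0.7374∠79.4° A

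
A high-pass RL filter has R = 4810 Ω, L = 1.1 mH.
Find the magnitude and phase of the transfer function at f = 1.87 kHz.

Step 1 — Angular frequency: ω = 2π·1870 = 1.175e+04 rad/s.
Step 2 — Transfer function: H(jω) = jωL/(R + jωL).
Step 3 — Numerator jωL = j·12.92; denominator R + jωL = 4810 + j12.92.
Step 4 — H = 7.22e-06 + j0.002687.
Step 5 — Magnitude: |H| = 0.002687 (-51.4 dB); phase: φ = 89.8°.

|H| = 0.002687 (-51.4 dB), φ = 89.8°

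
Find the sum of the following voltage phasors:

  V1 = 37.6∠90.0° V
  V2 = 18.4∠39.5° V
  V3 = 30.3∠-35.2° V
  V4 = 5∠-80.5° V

Step 1 — Convert each phasor to rectangular form:
  V1 = 37.6·(cos(90.0°) + j·sin(90.0°)) = 0 + j37.6 V
  V2 = 18.4·(cos(39.5°) + j·sin(39.5°)) = 14.2 + j11.7 V
  V3 = 30.3·(cos(-35.2°) + j·sin(-35.2°)) = 24.76 - j17.47 V
  V4 = 5·(cos(-80.5°) + j·sin(-80.5°)) = 0.8252 - j4.931 V
Step 2 — Sum components: V_total = 39.78 + j26.91 V.
Step 3 — Convert to polar: |V_total| = 48.03 V, ∠V_total = 34.1°.

V_total = 48.03∠34.1° V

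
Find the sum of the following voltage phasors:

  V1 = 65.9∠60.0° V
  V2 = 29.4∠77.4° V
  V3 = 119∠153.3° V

Step 1 — Convert each phasor to rectangular form:
  V1 = 65.9·(cos(60.0°) + j·sin(60.0°)) = 32.95 + j57.07 V
  V2 = 29.4·(cos(77.4°) + j·sin(77.4°)) = 6.413 + j28.69 V
  V3 = 119·(cos(153.3°) + j·sin(153.3°)) = -106.3 + j53.47 V
Step 2 — Sum components: V_total = -66.95 + j139.2 V.
Step 3 — Convert to polar: |V_total| = 154.5 V, ∠V_total = 115.7°.

V_total = 154.5∠115.7° V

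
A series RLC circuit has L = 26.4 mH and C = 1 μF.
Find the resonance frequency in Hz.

Step 1 — Resonance condition Im(Z)=0 gives ω₀ = 1/√(LC).
Step 2 — ω₀ = 1/√(0.0264·1e-06) = 6155 rad/s.
Step 3 — f₀ = ω₀/(2π) = 979.5 Hz.

f₀ = 979.5 Hz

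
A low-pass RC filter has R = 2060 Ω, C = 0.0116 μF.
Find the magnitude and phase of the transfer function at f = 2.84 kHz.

Step 1 — Angular frequency: ω = 2π·2840 = 1.784e+04 rad/s.
Step 2 — Transfer function: H(jω) = 1/(1 + jωRC).
Step 3 — Denominator: 1 + jωRC = 1 + j·1.784e+04·2060·1.16e-08 = 1 + j0.4264.
Step 4 — H = 0.8462 - j0.3608.
Step 5 — Magnitude: |H| = 0.9199 (-0.7 dB); phase: φ = -23.1°.

|H| = 0.9199 (-0.7 dB), φ = -23.1°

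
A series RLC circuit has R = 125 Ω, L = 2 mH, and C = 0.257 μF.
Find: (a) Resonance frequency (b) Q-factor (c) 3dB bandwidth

Step 1 — Resonance: ω₀ = 1/√(LC) = 1/√(0.002·2.57e-07) = 4.411e+04 rad/s.
Step 2 — f₀ = ω₀/(2π) = 7020 Hz.
Step 3 — Series Q: Q = ω₀L/R = 4.411e+04·0.002/125 = 0.7057.
Step 4 — Bandwidth: Δω = ω₀/Q = 6.25e+04 rad/s; BW = Δω/(2π) = 9947 Hz.

(a) f₀ = 7020 Hz  (b) Q = 0.7057  (c) BW = 9947 Hz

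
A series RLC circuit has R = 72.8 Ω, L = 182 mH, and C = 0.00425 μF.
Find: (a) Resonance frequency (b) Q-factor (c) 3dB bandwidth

Step 1 — Resonance: ω₀ = 1/√(LC) = 1/√(0.182·4.25e-09) = 3.596e+04 rad/s.
Step 2 — f₀ = ω₀/(2π) = 5723 Hz.
Step 3 — Series Q: Q = ω₀L/R = 3.596e+04·0.182/72.8 = 89.89.
Step 4 — Bandwidth: Δω = ω₀/Q = 400 rad/s; BW = Δω/(2π) = 63.66 Hz.

(a) f₀ = 5723 Hz  (b) Q = 89.89  (c) BW = 63.66 Hz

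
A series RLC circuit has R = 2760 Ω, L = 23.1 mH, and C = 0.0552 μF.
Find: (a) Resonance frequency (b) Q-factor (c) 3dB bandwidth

Step 1 — Resonance condition Im(Z)=0 gives ω₀ = 1/√(LC).
Step 2 — ω₀ = 1/√(0.0231·5.52e-08) = 2.8e+04 rad/s.
Step 3 — f₀ = ω₀/(2π) = 4457 Hz.
Step 4 — Series Q: Q = ω₀L/R = 2.8e+04·0.0231/2760 = 0.2344.
Step 5 — 3dB bandwidth: Δω = ω₀/Q = 1.195e+05 rad/s; BW = Δω/(2π) = 1.902e+04 Hz.

(a) f₀ = 4457 Hz  (b) Q = 0.2344  (c) BW = 1.902e+04 Hz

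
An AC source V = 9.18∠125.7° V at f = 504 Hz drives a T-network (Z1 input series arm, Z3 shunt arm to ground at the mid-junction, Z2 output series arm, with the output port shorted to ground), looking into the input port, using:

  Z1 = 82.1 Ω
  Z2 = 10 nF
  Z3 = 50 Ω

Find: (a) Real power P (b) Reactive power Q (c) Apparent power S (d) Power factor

Step 1 — Angular frequency: ω = 2π·f = 2π·504 = 3167 rad/s.
Step 2 — Component impedances:
  Z1: Z = R = 82.1 Ω
  Z2: Z = 1/(jωC) = -j/(ω·C) = 0 - j3.158e+04 Ω
  Z3: Z = R = 50 Ω
Step 3 — With the output port shorted to ground, the output series arm Z2 runs from the junction to ground; the shunt arm Z3 also runs from the junction to ground. They appear in parallel: Z3 || Z2 = 50 - j0.07917 Ω.
Step 4 — Series with input arm Z1: Z_in = Z1 + (Z3 || Z2) = 132.1 - j0.07917 Ω = 132.1∠-0.0° Ω.
Step 5 — Source phasor: V = 9.18∠125.7° V = -5.357 + j7.455 V.
Step 6 — Current: I = V / Z = -0.04059 + j0.05641 A = 0.06949∠125.7° A.
Step 7 — Complex power: S = V·I* = 0.6379 - j0.0003823 VA.
Step 8 — Real power: P = Re(S) = 0.6379 W.
Step 9 — Reactive power: Q = Im(S) = -0.0003823 VAR.
Step 10 — Apparent power: |S| = 0.6379 VA.
Step 11 — Power factor: PF = P/|S| = 1 (leading).

(a) P = 0.6379 W  (b) Q = -0.0003823 VAR  (c) S = 0.6379 VA  (d) PF = 1 (leading)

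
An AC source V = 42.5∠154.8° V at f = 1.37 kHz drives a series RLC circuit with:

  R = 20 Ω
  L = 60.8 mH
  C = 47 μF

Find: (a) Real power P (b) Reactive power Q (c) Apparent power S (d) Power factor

Step 1 — Angular frequency: ω = 2π·f = 2π·1370 = 8608 rad/s.
Step 2 — Component impedances:
  R: Z = R = 20 Ω
  L: Z = jωL = j·8608·0.0608 = 0 + j523.4 Ω
  C: Z = 1/(jωC) = -j/(ω·C) = 0 - j2.472 Ω
Step 3 — Series combination: Z_total = R + L + C = 20 + j520.9 Ω = 521.3∠87.8° Ω.
Step 4 — Source phasor: V = 42.5∠154.8° V = -38.46 + j18.1 V.
Step 5 — Current: I = V / Z = 0.03186 + j0.07505 A = 0.08153∠67.0° A.
Step 6 — Complex power: S = V·I* = 0.1329 + j3.463 VA.
Step 7 — Real power: P = Re(S) = 0.1329 W.
Step 8 — Reactive power: Q = Im(S) = 3.463 VAR.
Step 9 — Apparent power: |S| = 3.465 VA.
Step 10 — Power factor: PF = P/|S| = 0.03837 (lagging).

(a) P = 0.1329 W  (b) Q = 3.463 VAR  (c) S = 3.465 VA  (d) PF = 0.03837 (lagging)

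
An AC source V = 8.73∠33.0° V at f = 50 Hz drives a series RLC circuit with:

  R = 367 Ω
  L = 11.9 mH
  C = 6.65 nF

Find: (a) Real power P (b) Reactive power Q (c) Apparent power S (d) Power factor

Step 1 — Angular frequency: ω = 2π·f = 2π·50 = 314.2 rad/s.
Step 2 — Component impedances:
  R: Z = R = 367 Ω
  L: Z = jωL = j·314.2·0.0119 = 0 + j3.738 Ω
  C: Z = 1/(jωC) = -j/(ω·C) = 0 - j4.787e+05 Ω
Step 3 — Series combination: Z_total = R + L + C = 367 - j4.787e+05 Ω = 4.787e+05∠-90.0° Ω.
Step 4 — Source phasor: V = 8.73∠33.0° V = 7.322 + j4.755 V.
Step 5 — Current: I = V / Z = -9.922e-06 + j1.53e-05 A = 1.824e-05∠123.0° A.
Step 6 — Complex power: S = V·I* = 1.221e-07 - j0.0001592 VA.
Step 7 — Real power: P = Re(S) = 1.221e-07 W.
Step 8 — Reactive power: Q = Im(S) = -0.0001592 VAR.
Step 9 — Apparent power: |S| = 0.0001592 VA.
Step 10 — Power factor: PF = P/|S| = 0.0007667 (leading).

(a) P = 1.221e-07 W  (b) Q = -0.0001592 VAR  (c) S = 0.0001592 VA  (d) PF = 0.0007667 (leading)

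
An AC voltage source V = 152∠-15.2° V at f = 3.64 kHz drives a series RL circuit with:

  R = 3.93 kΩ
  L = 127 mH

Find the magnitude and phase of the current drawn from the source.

Step 1 — Angular frequency: ω = 2π·f = 2π·3640 = 2.287e+04 rad/s.
Step 2 — Component impedances:
  R: Z = R = 3930 Ω
  L: Z = jωL = j·2.287e+04·0.127 = 0 + j2905 Ω
Step 3 — Series combination: Z_total = R + L = 3930 + j2905 Ω = 4887∠36.5° Ω.
Step 4 — Source phasor: V = 152∠-15.2° V = 146.7 - j39.85 V.
Step 5 — Ohm's law: I = V / Z_total = (146.7 - j39.85) / (3930 + j2905) = 0.01929 - j0.0244 A.
Step 6 — Convert to polar: |I| = 0.0311 A, ∠I = -51.7°.

I = 0.0311∠-51.7° A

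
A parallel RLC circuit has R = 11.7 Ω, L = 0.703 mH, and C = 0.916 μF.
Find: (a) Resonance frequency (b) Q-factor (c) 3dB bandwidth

Step 1 — Resonance: ω₀ = 1/√(LC) = 1/√(0.000703·9.16e-07) = 3.941e+04 rad/s.
Step 2 — f₀ = ω₀/(2π) = 6272 Hz.
Step 3 — Parallel Q: Q = R/(ω₀L) = 11.7/(3.941e+04·0.000703) = 0.4223.
Step 4 — Bandwidth: Δω = ω₀/Q = 9.331e+04 rad/s; BW = Δω/(2π) = 1.485e+04 Hz.

(a) f₀ = 6272 Hz  (b) Q = 0.4223  (c) BW = 1.485e+04 Hz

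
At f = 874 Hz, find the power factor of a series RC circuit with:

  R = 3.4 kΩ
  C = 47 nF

Step 1 — Angular frequency: ω = 2π·f = 2π·874 = 5492 rad/s.
Step 2 — Component impedances:
  R: Z = R = 3400 Ω
  C: Z = 1/(jωC) = -j/(ω·C) = 0 - j3874 Ω
Step 3 — Series combination: Z_total = R + C = 3400 - j3874 Ω = 5155∠-48.7° Ω.
Step 4 — Power factor: PF = cos(φ) = Re(Z)/|Z| = 3400/5155 = 0.6596.
Step 5 — Type: Im(Z) = -3874 ⇒ leading (phase φ = -48.7°).

PF = 0.6596 (leading, φ = -48.7°)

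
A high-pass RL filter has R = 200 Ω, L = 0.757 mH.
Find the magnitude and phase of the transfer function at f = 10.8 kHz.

Step 1 — Angular frequency: ω = 2π·1.08e+04 = 6.786e+04 rad/s.
Step 2 — Transfer function: H(jω) = jωL/(R + jωL).
Step 3 — Numerator jωL = j·51.37; denominator R + jωL = 200 + j51.37.
Step 4 — H = 0.06189 + j0.2409.
Step 5 — Magnitude: |H| = 0.2488 (-12.1 dB); phase: φ = 75.6°.

|H| = 0.2488 (-12.1 dB), φ = 75.6°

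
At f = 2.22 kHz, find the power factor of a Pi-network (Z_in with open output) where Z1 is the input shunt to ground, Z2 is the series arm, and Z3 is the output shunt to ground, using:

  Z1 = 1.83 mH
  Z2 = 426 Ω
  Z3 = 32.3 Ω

Step 1 — Angular frequency: ω = 2π·f = 2π·2220 = 1.395e+04 rad/s.
Step 2 — Component impedances:
  Z1: Z = jωL = j·1.395e+04·0.00183 = 0 + j25.53 Ω
  Z2: Z = R = 426 Ω
  Z3: Z = R = 32.3 Ω
Step 3 — With open output, the series arm Z2 and the output shunt Z3 appear in series to ground: Z2 + Z3 = 458.3 Ω.
Step 4 — Parallel with input shunt Z1: Z_in = Z1 || (Z2 + Z3) = 1.417 + j25.45 Ω = 25.49∠86.8° Ω.
Step 5 — Power factor: PF = cos(φ) = Re(Z)/|Z| = 1.4173/25.487 = 0.05561.
Step 6 — Type: Im(Z) = 25.45 ⇒ lagging (phase φ = 86.8°).

PF = 0.05561 (lagging, φ = 86.8°)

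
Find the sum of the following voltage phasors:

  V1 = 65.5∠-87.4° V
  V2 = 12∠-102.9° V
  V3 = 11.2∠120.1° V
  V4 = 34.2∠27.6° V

Step 1 — Convert each phasor to rectangular form:
  V1 = 65.5·(cos(-87.4°) + j·sin(-87.4°)) = 2.971 - j65.43 V
  V2 = 12·(cos(-102.9°) + j·sin(-102.9°)) = -2.679 - j11.7 V
  V3 = 11.2·(cos(120.1°) + j·sin(120.1°)) = -5.617 + j9.69 V
  V4 = 34.2·(cos(27.6°) + j·sin(27.6°)) = 30.31 + j15.84 V
Step 2 — Sum components: V_total = 24.98 - j51.6 V.
Step 3 — Convert to polar: |V_total| = 57.33 V, ∠V_total = -64.2°.

V_total = 57.33∠-64.2° V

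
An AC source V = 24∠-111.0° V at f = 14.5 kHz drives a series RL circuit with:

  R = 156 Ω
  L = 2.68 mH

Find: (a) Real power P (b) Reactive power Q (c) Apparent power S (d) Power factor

Step 1 — Angular frequency: ω = 2π·f = 2π·1.45e+04 = 9.111e+04 rad/s.
Step 2 — Component impedances:
  R: Z = R = 156 Ω
  L: Z = jωL = j·9.111e+04·0.00268 = 0 + j244.2 Ω
Step 3 — Series combination: Z_total = R + L = 156 + j244.2 Ω = 289.7∠57.4° Ω.
Step 4 — Source phasor: V = 24∠-111.0° V = -8.601 - j22.41 V.
Step 5 — Current: I = V / Z = -0.08115 - j0.01662 A = 0.08283∠-168.4° A.
Step 6 — Complex power: S = V·I* = 1.07 + j1.675 VA.
Step 7 — Real power: P = Re(S) = 1.07 W.
Step 8 — Reactive power: Q = Im(S) = 1.675 VAR.
Step 9 — Apparent power: |S| = 1.988 VA.
Step 10 — Power factor: PF = P/|S| = 0.5384 (lagging).

(a) P = 1.07 W  (b) Q = 1.675 VAR  (c) S = 1.988 VA  (d) PF = 0.5384 (lagging)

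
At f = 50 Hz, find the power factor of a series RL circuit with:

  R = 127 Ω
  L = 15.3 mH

Step 1 — Angular frequency: ω = 2π·f = 2π·50 = 314.2 rad/s.
Step 2 — Component impedances:
  R: Z = R = 127 Ω
  L: Z = jωL = j·314.2·0.0153 = 0 + j4.807 Ω
Step 3 — Series combination: Z_total = R + L = 127 + j4.807 Ω = 127.1∠2.2° Ω.
Step 4 — Power factor: PF = cos(φ) = Re(Z)/|Z| = 127/127.09 = 0.9993.
Step 5 — Type: Im(Z) = 4.807 ⇒ lagging (phase φ = 2.2°).

PF = 0.9993 (lagging, φ = 2.2°)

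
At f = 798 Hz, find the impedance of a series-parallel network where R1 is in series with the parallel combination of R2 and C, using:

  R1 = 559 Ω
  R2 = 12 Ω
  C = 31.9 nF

Step 1 — Angular frequency: ω = 2π·f = 2π·798 = 5014 rad/s.
Step 2 — Component impedances:
  R1: Z = R = 559 Ω
  R2: Z = R = 12 Ω
  C: Z = 1/(jωC) = -j/(ω·C) = 0 - j6252 Ω
Step 3 — Parallel branch: R2 || C = 1/(1/R2 + 1/C) = 12 - j0.02303 Ω.
Step 4 — Series with R1: Z_total = R1 + (R2 || C) = 571 - j0.02303 Ω = 571∠-0.0° Ω.

Z = 571 - j0.02303 Ω = 571∠-0.0° Ω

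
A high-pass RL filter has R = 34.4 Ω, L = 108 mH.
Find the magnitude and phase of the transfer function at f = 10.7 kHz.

Step 1 — Angular frequency: ω = 2π·1.07e+04 = 6.723e+04 rad/s.
Step 2 — Transfer function: H(jω) = jωL/(R + jωL).
Step 3 — Numerator jωL = j·7261; denominator R + jωL = 34.4 + j7261.
Step 4 — H = 1 + j0.004738.
Step 5 — Magnitude: |H| = 1 (-0.0 dB); phase: φ = 0.3°.

|H| = 1 (-0.0 dB), φ = 0.3°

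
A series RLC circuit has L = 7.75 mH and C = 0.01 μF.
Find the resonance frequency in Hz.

Step 1 — Resonance condition Im(Z)=0 gives ω₀ = 1/√(LC).
Step 2 — ω₀ = 1/√(0.00775·1e-08) = 1.136e+05 rad/s.
Step 3 — f₀ = ω₀/(2π) = 1.808e+04 Hz.

f₀ = 1.808e+04 Hz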